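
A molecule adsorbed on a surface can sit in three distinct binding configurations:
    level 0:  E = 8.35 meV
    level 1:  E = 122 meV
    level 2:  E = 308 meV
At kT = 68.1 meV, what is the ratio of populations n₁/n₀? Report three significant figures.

n₁/n₀ = exp[−(E₁−E₀)/kT] = exp(−(113.65 meV)/(68.1 meV)) = exp(-1.6689) = 0.188.

0.188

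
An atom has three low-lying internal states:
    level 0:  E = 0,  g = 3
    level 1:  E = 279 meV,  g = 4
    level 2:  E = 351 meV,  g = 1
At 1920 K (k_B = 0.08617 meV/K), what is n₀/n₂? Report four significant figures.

25.03

k_BT = 0.08617 × 1920 K = 165.446 meV.
n₀/n₂ = (g₀/g₂) exp[−(E₀−E₂)/kT] = (3/1) × exp(−(-351 meV)/(165.446 meV)) = (3/1) × exp(2.12154) = 25.03.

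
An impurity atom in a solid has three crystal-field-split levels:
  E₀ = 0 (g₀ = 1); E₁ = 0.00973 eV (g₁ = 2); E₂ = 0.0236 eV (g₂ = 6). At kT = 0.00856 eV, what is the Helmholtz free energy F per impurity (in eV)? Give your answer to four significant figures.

-0.006030 eV

Eᵢ/kT = 0, 1.13668, 2.75701.
Z = Σ gᵢe^(−Eᵢ/kT) = 1·e^(−0) + 2·e^(−1.13668) + 6·e^(−2.75701) = 1.00000 + 0.641765 + 0.380888 = 2.02265.
F = −kT ln Z = −0.00856 × ln(2.02265) = −0.00856 × 0.704409 = -0.006030 eV.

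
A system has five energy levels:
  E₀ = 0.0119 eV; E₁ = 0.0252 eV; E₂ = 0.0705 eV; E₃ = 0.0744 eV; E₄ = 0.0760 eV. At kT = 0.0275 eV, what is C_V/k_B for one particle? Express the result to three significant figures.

Eᵢ/kT = 0.43273, 0.91636, 2.5636, 2.7055, 2.7636.
Z = Σ e^(−Eᵢ/kT) = e^(−0.43273) + e^(−0.91636) + e^(−2.5636) + e^(−2.7055) + e^(−2.7636) = 0.64874 + 0.39997 + 0.077027 + 0.066837 + 0.063064 = 1.2556.
⟨E⟩ = 0.026278 eV, ⟨E²⟩ = 0.0011651 eV².
C_V/k_B = (⟨E²⟩ − ⟨E⟩²)/(kT)² = (0.0011651 − 0.00069053)/0.00075625 = 0.628.

0.628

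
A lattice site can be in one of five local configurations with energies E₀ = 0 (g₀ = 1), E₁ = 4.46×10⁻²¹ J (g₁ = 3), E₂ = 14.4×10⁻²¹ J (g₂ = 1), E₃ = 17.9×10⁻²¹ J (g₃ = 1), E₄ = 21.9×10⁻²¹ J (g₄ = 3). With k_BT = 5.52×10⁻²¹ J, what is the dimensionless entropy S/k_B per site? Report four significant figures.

1.567

Eᵢ/kT = 0, 0.807971, 2.60870, 3.24275, 3.96739.
Z = Σ gᵢe^(−Eᵢ/kT) = 1·e^(−0) + 3·e^(−0.807971) + 1·e^(−2.60870) + 1·e^(−3.24275) + 3·e^(−3.96739) = 1.00000 + 1.33728 + 0.0736302 + 0.0390563 + 0.0567683 = 2.50673.
⟨E⟩ = Σ EᵢPᵢ = 3.57712 ×10⁻²¹ J.
S/k_B = ln Z + ⟨E⟩/kT = ln(2.50673) + 3.57712/5.52 = 0.918979 + 0.648029 = 1.567.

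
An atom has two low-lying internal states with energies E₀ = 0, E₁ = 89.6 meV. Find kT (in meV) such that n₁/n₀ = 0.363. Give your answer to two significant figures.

88 meV

n₁/n₀ = exp[−(E₁−E₀)/kT] = 0.363.
⇒ (E₁−E₀)/kT = ln(1/0.363) = ln(2.755) = 1.013.
kT = 89.6 meV / 1.013 = 88 meV.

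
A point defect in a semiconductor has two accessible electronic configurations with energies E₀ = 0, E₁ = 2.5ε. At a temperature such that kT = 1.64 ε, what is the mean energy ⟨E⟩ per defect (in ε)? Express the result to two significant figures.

Eᵢ/kT = 0, 1.524.
Z = Σ e^(−Eᵢ/kT) = e^(−0) + e^(−1.524) = 1.000 + 0.2178 = 1.218.
⟨E⟩ = Σ Eᵢ e^(−Eᵢ/kT) / Z = (0·1.000 + 2.5·0.2178) / 1.218 = 0.45 ε.

0.45 ε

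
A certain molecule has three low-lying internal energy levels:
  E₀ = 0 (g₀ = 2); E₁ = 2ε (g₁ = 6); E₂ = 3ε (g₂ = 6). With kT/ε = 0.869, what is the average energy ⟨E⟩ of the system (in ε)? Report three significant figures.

0.635 ε

Eᵢ/kT = 0, 2.3015, 3.4522.
Z = Σ gᵢe^(−Eᵢ/kT) = 2·e^(−0) + 6·e^(−2.3015) + 6·e^(−3.4522) = 2.0000 + 0.60065 + 0.19006 = 2.7907.
⟨E⟩ = Σ Eᵢ gᵢe^(−Eᵢ/kT) / Z = (0·2.0000 + 2·0.60065 + 3·0.19006) / 2.7907 = 0.635 ε.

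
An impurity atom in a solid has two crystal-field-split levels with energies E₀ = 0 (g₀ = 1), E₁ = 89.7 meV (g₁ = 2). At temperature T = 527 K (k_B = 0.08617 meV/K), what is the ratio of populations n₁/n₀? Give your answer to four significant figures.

k_BT = 0.08617 × 527 K = 45.4116 meV.
n₁/n₀ = (g₁/g₀) exp[−(E₁−E₀)/kT] = (2/1) × exp(−(89.7 meV)/(45.4116 meV)) = (2/1) × exp(-1.97527) = 0.2774.

0.2774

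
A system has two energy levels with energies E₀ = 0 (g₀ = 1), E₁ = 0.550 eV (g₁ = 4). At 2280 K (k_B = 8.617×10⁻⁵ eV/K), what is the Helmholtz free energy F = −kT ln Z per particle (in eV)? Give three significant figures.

-0.0428 eV

k_BT = 8.617×10⁻⁵ × 2280 K = 0.19647 eV.
Eᵢ/kT = 0, 2.7994.
Z = Σ gᵢe^(−Eᵢ/kT) = 1·e^(−0) + 4·e^(−2.7994) = 1.0000 + 0.24339 = 1.2434.
F = −kT ln Z = −0.19647 × ln(1.2434) = −0.19647 × 0.21785 = -0.0428 eV.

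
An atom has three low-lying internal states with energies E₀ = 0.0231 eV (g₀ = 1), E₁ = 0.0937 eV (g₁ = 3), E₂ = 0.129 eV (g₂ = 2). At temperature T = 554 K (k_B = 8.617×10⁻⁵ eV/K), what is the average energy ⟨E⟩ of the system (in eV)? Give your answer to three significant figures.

k_BT = 8.617×10⁻⁵ × 554 K = 0.047738 eV.
Eᵢ/kT = 0.48389, 1.9628, 2.7022.
Z = Σ gᵢe^(−Eᵢ/kT) = 1·e^(−0.48389) + 3·e^(−1.9628) + 2·e^(−2.7022) = 0.61638 + 0.42139 + 0.13412 = 1.1719.
⟨E⟩ = Σ Eᵢ gᵢe^(−Eᵢ/kT) / Z = (0.0231·0.61638 + 0.0937·0.42139 + 0.129·0.13412) / 1.1719 = 0.0606 eV.

0.0606 eV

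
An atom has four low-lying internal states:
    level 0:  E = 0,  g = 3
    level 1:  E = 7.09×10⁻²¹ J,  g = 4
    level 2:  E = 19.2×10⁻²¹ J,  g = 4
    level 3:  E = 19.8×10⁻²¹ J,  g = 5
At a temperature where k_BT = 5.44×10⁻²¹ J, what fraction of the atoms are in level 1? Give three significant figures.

Eᵢ/kT = 0, 1.3033, 3.5294, 3.6397.
Z = Σ gᵢe^(−Eᵢ/kT) = 3·e^(−0) + 4·e^(−1.3033) + 4·e^(−3.5294) + 5·e^(−3.6397) = 3.0000 + 1.0865 + 0.11729 + 0.13130 = 4.3351.
P₁ = g₁ e^(−E₁/kT) / Z = 1.0865/4.3351 = 0.251.

0.251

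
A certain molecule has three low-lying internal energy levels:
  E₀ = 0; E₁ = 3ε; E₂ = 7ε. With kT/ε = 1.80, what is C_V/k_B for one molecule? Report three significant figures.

0.583

Eᵢ/kT = 0, 1.6667, 3.8889.
Z = Σ e^(−Eᵢ/kT) = e^(−0) + e^(−1.6667) + e^(−3.8889) = 1.0000 + 0.18887 + 0.020468 = 1.2093.
⟨E⟩ = 0.58702 ε, ⟨E²⟩ = 2.2350 ε².
C_V/k_B = (⟨E²⟩ − ⟨E⟩²)/(kT)² = (2.2350 − 0.34459)/3.2400 = 0.583.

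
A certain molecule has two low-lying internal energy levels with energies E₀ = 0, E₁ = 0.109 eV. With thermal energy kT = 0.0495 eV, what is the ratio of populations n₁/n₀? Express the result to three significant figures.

0.111

n₁/n₀ = exp[−(E₁−E₀)/kT] = exp(−(0.109 eV)/(0.0495 eV)) = exp(-2.2020) = 0.111.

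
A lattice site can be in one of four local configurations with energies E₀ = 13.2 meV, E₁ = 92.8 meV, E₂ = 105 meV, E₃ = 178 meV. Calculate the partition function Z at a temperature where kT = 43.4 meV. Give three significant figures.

Z = 0.961

Eᵢ/kT = 0.30415, 2.1382, 2.4194, 4.1014.
Z = Σ e^(−Eᵢ/kT) = e^(−0.30415) + e^(−2.1382) + e^(−2.4194) + e^(−4.1014) = 0.73775 + 0.11787 + 0.088975 + 0.016549 = 0.96114.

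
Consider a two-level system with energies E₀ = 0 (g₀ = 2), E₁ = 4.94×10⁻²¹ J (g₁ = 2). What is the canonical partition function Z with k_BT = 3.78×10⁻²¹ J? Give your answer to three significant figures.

Z = 2.54

Eᵢ/kT = 0, 1.3069.
Z = Σ gᵢe^(−Eᵢ/kT) = 2·e^(−0) + 2·e^(−1.3069) = 2.0000 + 0.54132 = 2.5413.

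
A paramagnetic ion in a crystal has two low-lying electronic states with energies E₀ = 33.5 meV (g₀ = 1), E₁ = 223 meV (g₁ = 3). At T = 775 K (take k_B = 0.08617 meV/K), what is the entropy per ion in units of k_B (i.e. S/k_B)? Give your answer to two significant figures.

0.59

k_BT = 0.08617 × 775 K = 66.78 meV.
Eᵢ/kT = 0.5016, 3.339.
Z = Σ gᵢe^(−Eᵢ/kT) = 1·e^(−0.5016) + 3·e^(−3.339) = 0.6056 + 0.1064 = 0.7120.
⟨E⟩ = Σ EᵢPᵢ = 61.82 meV.
S/k_B = ln Z + ⟨E⟩/kT = ln(0.7120) + 61.82/66.78 = -0.3397 + 0.9257 = 0.59.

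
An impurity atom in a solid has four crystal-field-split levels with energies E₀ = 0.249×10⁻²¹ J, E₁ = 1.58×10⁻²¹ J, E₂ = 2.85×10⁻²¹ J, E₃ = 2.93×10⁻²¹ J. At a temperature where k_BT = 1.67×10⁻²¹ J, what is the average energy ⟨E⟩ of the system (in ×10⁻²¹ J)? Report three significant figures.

Eᵢ/kT = 0.14910, 0.94611, 1.7066, 1.7545.
Z = Σ e^(−Eᵢ/kT) = e^(−0.14910) + e^(−0.94611) + e^(−1.7066) + e^(−1.7545) = 0.86148 + 0.38825 + 0.18148 + 0.17299 = 1.6042.
⟨E⟩ = Σ Eᵢ e^(−Eᵢ/kT) / Z = (0.249·0.86148 + 1.58·0.38825 + 2.85·0.18148 + 2.93·0.17299) / 1.6042 = 1.15 ×10⁻²¹ J.

1.15 ×10⁻²¹ J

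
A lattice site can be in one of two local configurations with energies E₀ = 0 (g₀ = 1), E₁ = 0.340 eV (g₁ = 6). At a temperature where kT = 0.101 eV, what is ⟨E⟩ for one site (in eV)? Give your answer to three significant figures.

Eᵢ/kT = 0, 3.3663.
Z = Σ gᵢe^(−Eᵢ/kT) = 1·e^(−0) + 6·e^(−3.3663) = 1.0000 + 0.20710 = 1.2071.
⟨E⟩ = Σ Eᵢ gᵢe^(−Eᵢ/kT) / Z = (0·1.0000 + 0.340·0.20710) / 1.2071 = 0.0583 eV.

0.0583 eV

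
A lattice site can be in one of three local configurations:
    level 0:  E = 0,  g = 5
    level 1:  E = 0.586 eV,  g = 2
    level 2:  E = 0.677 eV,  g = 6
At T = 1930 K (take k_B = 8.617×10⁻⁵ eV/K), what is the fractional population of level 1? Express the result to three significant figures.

k_BT = 8.617×10⁻⁵ × 1930 K = 0.16631 eV.
Eᵢ/kT = 0, 3.5235, 4.0707.
Z = Σ gᵢe^(−Eᵢ/kT) = 5·e^(−0) + 2·e^(−3.5235) + 6·e^(−4.0707) = 5.0000 + 0.058992 + 0.10239 = 5.1614.
P₁ = g₁ e^(−E₁/kT) / Z = 0.058992/5.1614 = 0.0114.

0.0114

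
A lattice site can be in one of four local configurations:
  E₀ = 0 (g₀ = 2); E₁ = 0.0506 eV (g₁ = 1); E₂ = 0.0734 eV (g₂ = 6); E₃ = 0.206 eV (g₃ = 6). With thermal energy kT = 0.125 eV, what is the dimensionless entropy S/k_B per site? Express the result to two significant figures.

2.5

Eᵢ/kT = 0, 0.4048, 0.5872, 1.648.
Z = Σ gᵢe^(−Eᵢ/kT) = 2·e^(−0) + 1·e^(−0.4048) + 6·e^(−0.5872) + 6·e^(−1.648) = 2.000 + 0.6671 + 3.335 + 1.155 = 7.157.
⟨E⟩ = Σ EᵢPᵢ = 0.07216 eV.
S/k_B = ln Z + ⟨E⟩/kT = ln(7.157) + 0.07216/0.125 = 1.968 + 0.5773 = 2.5.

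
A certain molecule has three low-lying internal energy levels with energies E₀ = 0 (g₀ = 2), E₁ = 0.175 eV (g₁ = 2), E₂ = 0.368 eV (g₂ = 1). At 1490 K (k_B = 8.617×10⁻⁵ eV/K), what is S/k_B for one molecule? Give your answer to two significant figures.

1.3

k_BT = 8.617×10⁻⁵ × 1490 K = 0.1284 eV.
Eᵢ/kT = 0, 1.363, 2.866.
Z = Σ gᵢe^(−Eᵢ/kT) = 2·e^(−0) + 2·e^(−1.363) + 1·e^(−2.866) = 2.000 + 0.5118 + 0.05693 = 2.569.
⟨E⟩ = Σ EᵢPᵢ = 0.04302 eV.
S/k_B = ln Z + ⟨E⟩/kT = ln(2.569) + 0.04302/0.1284 = 0.9435 + 0.3350 = 1.3.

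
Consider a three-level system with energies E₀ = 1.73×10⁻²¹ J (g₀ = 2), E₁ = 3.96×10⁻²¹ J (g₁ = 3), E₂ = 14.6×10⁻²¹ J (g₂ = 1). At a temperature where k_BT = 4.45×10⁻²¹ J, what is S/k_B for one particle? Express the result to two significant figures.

Eᵢ/kT = 0.3888, 0.8899, 3.281.
Z = Σ gᵢe^(−Eᵢ/kT) = 2·e^(−0.3888) + 3·e^(−0.8899) + 1·e^(−3.281) = 1.356 + 1.232 + 0.03759 = 2.626.
⟨E⟩ = Σ EᵢPᵢ = 2.960 ×10⁻²¹ J.
S/k_B = ln Z + ⟨E⟩/kT = ln(2.626) + 2.960/4.45 = 0.9655 + 0.6652 = 1.6.

1.6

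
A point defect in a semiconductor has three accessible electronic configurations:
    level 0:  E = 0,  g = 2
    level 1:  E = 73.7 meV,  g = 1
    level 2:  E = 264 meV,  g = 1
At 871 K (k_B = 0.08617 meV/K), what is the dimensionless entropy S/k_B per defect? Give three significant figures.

1.07

k_BT = 0.08617 × 871 K = 75.054 meV.
Eᵢ/kT = 0, 0.98196, 3.5175.
Z = Σ gᵢe^(−Eᵢ/kT) = 2·e^(−0) + 1·e^(−0.98196) + 1·e^(−3.5175) = 2.0000 + 0.37458 + 0.029674 = 2.4043.
⟨E⟩ = Σ EᵢPᵢ = 14.740 meV.
S/k_B = ln Z + ⟨E⟩/kT = ln(2.4043) + 14.740/75.054 = 0.87726 + 0.19639 = 1.07.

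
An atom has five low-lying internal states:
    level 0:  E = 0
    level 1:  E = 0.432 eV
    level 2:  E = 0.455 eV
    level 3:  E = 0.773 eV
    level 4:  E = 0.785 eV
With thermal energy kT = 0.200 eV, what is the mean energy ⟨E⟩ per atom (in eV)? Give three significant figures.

Eᵢ/kT = 0, 2.1600, 2.2750, 3.8650, 3.9250.
Z = Σ e^(−Eᵢ/kT) = e^(−0) + e^(−2.1600) + e^(−2.2750) + e^(−3.8650) + e^(−3.9250) = 1.0000 + 0.11533 + 0.10280 + 0.020963 + 0.019742 = 1.2588.
⟨E⟩ = Σ Eᵢ e^(−Eᵢ/kT) / Z = (0·1.0000 + 0.432·0.11533 + 0.455·0.10280 + 0.773·0.020963 + 0.785·0.019742) / 1.2588 = 0.102 eV.

0.102 eV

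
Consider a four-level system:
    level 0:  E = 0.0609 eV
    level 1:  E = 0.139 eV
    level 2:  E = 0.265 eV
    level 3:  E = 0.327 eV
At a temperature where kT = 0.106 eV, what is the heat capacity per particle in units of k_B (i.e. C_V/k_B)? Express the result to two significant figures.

0.53

Eᵢ/kT = 0.5745, 1.311, 2.500, 3.085.
Z = Σ e^(−Eᵢ/kT) = e^(−0.5745) + e^(−1.311) + e^(−2.500) + e^(−3.085) = 0.5630 + 0.2696 + 0.08208 + 0.04573 = 0.9604.
⟨E⟩ = 0.1129 eV, ⟨E²⟩ = 0.01869 eV².
C_V/k_B = (⟨E²⟩ − ⟨E⟩²)/(kT)² = (0.01869 − 0.01275)/0.01124 = 0.53.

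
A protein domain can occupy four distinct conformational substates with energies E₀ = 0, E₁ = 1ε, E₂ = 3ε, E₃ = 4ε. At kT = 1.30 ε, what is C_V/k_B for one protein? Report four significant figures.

0.5663

Eᵢ/kT = 0, 0.769231, 2.30769, 3.07692.
Z = Σ e^(−Eᵢ/kT) = e^(−0) + e^(−0.769231) + e^(−2.30769) + e^(−3.07692) = 1.00000 + 0.463369 + 0.0994908 + 0.0461010 = 1.60896.
⟨E⟩ = 0.588110 ε, ⟨E²⟩ = 1.30295 ε².
C_V/k_B = (⟨E²⟩ − ⟨E⟩²)/(kT)² = (1.30295 − 0.345873)/1.69000 = 0.5663.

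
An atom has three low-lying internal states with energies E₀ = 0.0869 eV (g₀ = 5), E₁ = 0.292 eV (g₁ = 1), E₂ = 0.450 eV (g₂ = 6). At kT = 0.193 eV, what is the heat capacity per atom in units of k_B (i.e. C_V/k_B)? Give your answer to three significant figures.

0.468

Eᵢ/kT = 0.45026, 1.5130, 2.3316.
Z = Σ gᵢe^(−Eᵢ/kT) = 5·e^(−0.45026) + 1·e^(−1.5130) + 6·e^(−2.3316) = 3.1873 + 0.22025 + 0.58284 = 3.9904.
⟨E⟩ = 0.15125 eV, ⟨E²⟩ = 0.040315 eV².
C_V/k_B = (⟨E²⟩ − ⟨E⟩²)/(kT)² = (0.040315 − 0.022877)/0.037249 = 0.468.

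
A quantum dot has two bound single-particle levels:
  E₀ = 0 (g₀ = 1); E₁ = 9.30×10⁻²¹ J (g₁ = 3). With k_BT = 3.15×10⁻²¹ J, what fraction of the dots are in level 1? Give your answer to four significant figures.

0.1354

Eᵢ/kT = 0, 2.95238.
Z = Σ gᵢe^(−Eᵢ/kT) = 1·e^(−0) + 3·e^(−2.95238) = 1.00000 + 0.156646 = 1.15665.
P₁ = g₁ e^(−E₁/kT) / Z = 0.156646/1.15665 = 0.1354.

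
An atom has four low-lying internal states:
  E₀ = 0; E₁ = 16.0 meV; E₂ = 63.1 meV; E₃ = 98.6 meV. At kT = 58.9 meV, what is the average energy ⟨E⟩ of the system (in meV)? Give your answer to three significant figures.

Eᵢ/kT = 0, 0.27165, 1.0713, 1.6740.
Z = Σ e^(−Eᵢ/kT) = e^(−0) + e^(−0.27165) + e^(−1.0713) + e^(−1.6740) = 1.0000 + 0.76212 + 0.34256 + 0.18750 = 2.2922.
⟨E⟩ = Σ Eᵢ e^(−Eᵢ/kT) / Z = (0·1.0000 + 16.0·0.76212 + 63.1·0.34256 + 98.6·0.18750) / 2.2922 = 22.8 meV.

22.8 meV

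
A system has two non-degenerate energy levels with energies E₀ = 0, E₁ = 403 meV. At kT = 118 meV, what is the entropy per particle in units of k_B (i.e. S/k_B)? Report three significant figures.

0.141

Eᵢ/kT = 0, 3.4153.
Z = Σ e^(−Eᵢ/kT) = e^(−0) + e^(−3.4153) = 1.0000 + 0.032867 = 1.0329.
⟨E⟩ = Σ EᵢPᵢ = 12.824 meV.
S/k_B = ln Z + ⟨E⟩/kT = ln(1.0329) + 12.824/118 = 0.032370 + 0.10868 = 0.141.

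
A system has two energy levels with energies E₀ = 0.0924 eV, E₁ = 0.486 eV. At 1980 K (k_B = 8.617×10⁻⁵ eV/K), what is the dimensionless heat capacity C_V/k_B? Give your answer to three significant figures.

0.438

k_BT = 8.617×10⁻⁵ × 1980 K = 0.17062 eV.
Eᵢ/kT = 0.54155, 2.8484.
Z = Σ e^(−Eᵢ/kT) = e^(−0.54155) + e^(−2.8484) = 0.58185 + 0.057937 = 0.63979.
⟨E⟩ = 0.12804 eV, ⟨E²⟩ = 0.029154 eV².
C_V/k_B = (⟨E²⟩ − ⟨E⟩²)/(kT)² = (0.029154 − 0.016394)/0.029111 = 0.438.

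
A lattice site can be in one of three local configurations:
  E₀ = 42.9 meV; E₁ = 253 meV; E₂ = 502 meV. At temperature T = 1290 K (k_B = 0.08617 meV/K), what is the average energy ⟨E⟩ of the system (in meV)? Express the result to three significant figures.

k_BT = 0.08617 × 1290 K = 111.16 meV.
Eᵢ/kT = 0.38593, 2.2760, 4.5160.
Z = Σ e^(−Eᵢ/kT) = e^(−0.38593) + e^(−2.2760) + e^(−4.5160) = 0.67982 + 0.10269 + 0.010933 = 0.79344.
⟨E⟩ = Σ Eᵢ e^(−Eᵢ/kT) / Z = (42.9·0.67982 + 253·0.10269 + 502·0.010933) / 0.79344 = 76.4 meV.

76.4 meV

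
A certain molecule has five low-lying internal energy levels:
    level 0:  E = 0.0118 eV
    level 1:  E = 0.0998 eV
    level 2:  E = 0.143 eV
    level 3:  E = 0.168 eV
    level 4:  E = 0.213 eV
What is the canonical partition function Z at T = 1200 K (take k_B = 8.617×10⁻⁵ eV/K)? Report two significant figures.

Z = 1.8

k_BT = 8.617×10⁻⁵ × 1200 K = 0.1034 eV.
Eᵢ/kT = 0.1141, 0.9652, 1.383, 1.625, 2.060.
Z = Σ e^(−Eᵢ/kT) = e^(−0.1141) + e^(−0.9652) + e^(−1.383) + e^(−1.625) + e^(−2.060) = 0.8922 + 0.3809 + 0.2508 + 0.1969 + 0.1275 = 1.848.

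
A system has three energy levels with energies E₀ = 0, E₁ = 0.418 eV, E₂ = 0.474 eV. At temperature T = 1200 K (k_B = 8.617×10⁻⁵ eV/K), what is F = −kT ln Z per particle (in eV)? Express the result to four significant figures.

-0.002832 eV

k_BT = 8.617×10⁻⁵ × 1200 K = 0.103404 eV.
Eᵢ/kT = 0, 4.04240, 4.58396.
Z = Σ e^(−Eᵢ/kT) = e^(−0) + e^(−4.04240) + e^(−4.58396) = 1.00000 + 0.0175553 + 0.0102144 = 1.02777.
F = −kT ln Z = −0.103404 × ln(1.02777) = −0.103404 × 0.0273914 = -0.002832 eV.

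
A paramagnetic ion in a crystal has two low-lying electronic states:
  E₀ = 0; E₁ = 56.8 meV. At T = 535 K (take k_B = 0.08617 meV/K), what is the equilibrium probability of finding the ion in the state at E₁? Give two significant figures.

0.23

k_BT = 0.08617 × 535 K = 46.10 meV.
Eᵢ/kT = 0, 1.232.
Z = Σ e^(−Eᵢ/kT) = e^(−0) + e^(−1.232) = 1.000 + 0.2917 = 1.292.
P₁ = e^(−E₁/kT) / Z = 0.2917/1.292 = 0.23.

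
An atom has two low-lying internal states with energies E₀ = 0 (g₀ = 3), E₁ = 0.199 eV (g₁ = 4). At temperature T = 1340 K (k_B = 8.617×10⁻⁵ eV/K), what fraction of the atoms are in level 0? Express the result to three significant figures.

k_BT = 8.617×10⁻⁵ × 1340 K = 0.11547 eV.
Eᵢ/kT = 0, 1.7234.
Z = Σ gᵢe^(−Eᵢ/kT) = 3·e^(−0) + 4·e^(−1.7234) = 3.0000 + 0.71383 = 3.7138.
P₀ = g₀ e^(−E₀/kT) / Z = 3.0000/3.7138 = 0.808.

0.808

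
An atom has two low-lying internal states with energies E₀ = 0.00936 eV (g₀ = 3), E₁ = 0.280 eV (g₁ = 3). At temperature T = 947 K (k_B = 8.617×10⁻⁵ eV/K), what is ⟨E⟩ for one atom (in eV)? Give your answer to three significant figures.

k_BT = 8.617×10⁻⁵ × 947 K = 0.081603 eV.
Eᵢ/kT = 0.11470, 3.4312.
Z = Σ gᵢe^(−Eᵢ/kT) = 3·e^(−0.11470) + 3·e^(−3.4312) = 2.6749 + 0.097044 = 2.7719.
⟨E⟩ = Σ Eᵢ gᵢe^(−Eᵢ/kT) / Z = (0.00936·2.6749 + 0.280·0.097044) / 2.7719 = 0.0188 eV.

0.0188 eV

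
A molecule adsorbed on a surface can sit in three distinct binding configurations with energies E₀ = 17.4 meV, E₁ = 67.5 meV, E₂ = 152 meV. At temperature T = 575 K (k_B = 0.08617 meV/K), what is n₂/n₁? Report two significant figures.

k_BT = 0.08617 × 575 K = 49.55 meV.
n₂/n₁ = exp[−(E₂−E₁)/kT] = exp(−(84.5 meV)/(49.55 meV)) = exp(-1.705) = 0.18.

0.18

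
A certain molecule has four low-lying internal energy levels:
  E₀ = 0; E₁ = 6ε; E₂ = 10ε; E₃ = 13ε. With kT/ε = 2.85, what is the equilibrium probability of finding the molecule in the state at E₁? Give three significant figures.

Eᵢ/kT = 0, 2.1053, 3.5088, 4.5614.
Z = Σ e^(−Eᵢ/kT) = e^(−0) + e^(−2.1053) + e^(−3.5088) + e^(−4.5614) = 1.0000 + 0.12181 + 0.029933 + 0.010447 = 1.1622.
P₁ = e^(−E₁/kT) / Z = 0.12181/1.1622 = 0.105.

0.105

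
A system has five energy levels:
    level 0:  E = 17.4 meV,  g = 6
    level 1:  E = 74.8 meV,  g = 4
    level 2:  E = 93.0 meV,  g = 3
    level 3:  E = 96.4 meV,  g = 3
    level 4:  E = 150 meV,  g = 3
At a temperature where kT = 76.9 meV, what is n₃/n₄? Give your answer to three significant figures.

n₃/n₄ = (g₃/g₄) exp[−(E₃−E₄)/kT] = (3/3) × exp(−(-53.6 meV)/(76.9 meV)) = (3/3) × exp(0.69701) = 2.01.

2.01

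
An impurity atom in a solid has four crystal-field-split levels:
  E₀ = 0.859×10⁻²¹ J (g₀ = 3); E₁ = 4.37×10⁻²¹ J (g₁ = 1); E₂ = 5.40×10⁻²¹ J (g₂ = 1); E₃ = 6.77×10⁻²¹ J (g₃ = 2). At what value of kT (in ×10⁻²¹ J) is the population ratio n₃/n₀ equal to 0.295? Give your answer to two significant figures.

n₃/n₀ = (g₃/g₀) exp[−(E₃−E₀)/kT] = 0.295.
⇒ (E₃−E₀)/kT = ln((2/3)/0.295) = ln(2.260) = 0.8154.
kT = 5.911 ×10⁻²¹ J / 0.8154 = 7.2 ×10⁻²¹ J.

7.2 ×10⁻²¹ J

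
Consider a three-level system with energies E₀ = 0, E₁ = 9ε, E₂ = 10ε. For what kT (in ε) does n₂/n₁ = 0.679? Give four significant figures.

n₂/n₁ = exp[−(E₂−E₁)/kT] = 0.679.
⇒ (E₂−E₁)/kT = ln(1/0.679) = ln(1.47275) = 0.387131.
kT = 1ε / 0.387131 = 2.583 ε.

2.583 ε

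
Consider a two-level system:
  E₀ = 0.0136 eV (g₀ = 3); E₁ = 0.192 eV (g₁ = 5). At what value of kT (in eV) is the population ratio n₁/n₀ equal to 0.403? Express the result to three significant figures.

0.126 eV

n₁/n₀ = (g₁/g₀) exp[−(E₁−E₀)/kT] = 0.403.
⇒ (E₁−E₀)/kT = ln((5/3)/0.403) = ln(4.1356) = 1.4196.
kT = 0.1784 eV / 1.4196 = 0.126 eV.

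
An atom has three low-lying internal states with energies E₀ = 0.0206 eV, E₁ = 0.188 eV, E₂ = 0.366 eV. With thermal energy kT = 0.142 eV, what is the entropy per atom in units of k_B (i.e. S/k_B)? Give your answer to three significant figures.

0.746

Eᵢ/kT = 0.14507, 1.3239, 2.5775.
Z = Σ e^(−Eᵢ/kT) = e^(−0.14507) + e^(−1.3239) + e^(−2.5775) = 0.86496 + 0.26610 + 0.075964 = 1.2070.
⟨E⟩ = Σ EᵢPᵢ = 0.079244 eV.
S/k_B = ln Z + ⟨E⟩/kT = ln(1.2070) + 0.079244/0.142 = 0.18814 + 0.55806 = 0.746.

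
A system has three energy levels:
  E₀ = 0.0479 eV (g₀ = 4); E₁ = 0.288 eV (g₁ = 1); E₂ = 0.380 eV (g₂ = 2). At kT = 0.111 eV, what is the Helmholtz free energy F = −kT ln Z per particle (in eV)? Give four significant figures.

Eᵢ/kT = 0.431532, 2.59459, 3.42342.
Z = Σ gᵢe^(−Eᵢ/kT) = 4·e^(−0.431532) + 1·e^(−2.59459) + 2·e^(−3.42342) = 2.59805 + 0.0746765 + 0.0652015 = 2.73793.
F = −kT ln Z = −0.111 × ln(2.73793) = −0.111 × 1.00720 = -0.1118 eV.

-0.1118 eV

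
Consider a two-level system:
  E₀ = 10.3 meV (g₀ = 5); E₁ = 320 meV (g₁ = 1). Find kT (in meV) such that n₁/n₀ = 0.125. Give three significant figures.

n₁/n₀ = (g₁/g₀) exp[−(E₁−E₀)/kT] = 0.125.
⇒ (E₁−E₀)/kT = ln((1/5)/0.125) = ln(1.6000) = 0.47000.
kT = 309.7 meV / 0.47000 = 659 meV.

659 meV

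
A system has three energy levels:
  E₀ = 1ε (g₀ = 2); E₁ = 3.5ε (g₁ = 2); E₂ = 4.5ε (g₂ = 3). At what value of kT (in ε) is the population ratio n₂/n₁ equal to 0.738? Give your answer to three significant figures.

n₂/n₁ = (g₂/g₁) exp[−(E₂−E₁)/kT] = 0.738.
⇒ (E₂−E₁)/kT = ln((3/2)/0.738) = ln(2.0325) = 0.70927.
kT = 1.0ε / 0.70927 = 1.41 ε.

1.41 ε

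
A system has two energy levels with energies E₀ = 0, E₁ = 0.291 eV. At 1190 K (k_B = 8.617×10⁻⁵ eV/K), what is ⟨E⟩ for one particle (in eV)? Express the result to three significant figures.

k_BT = 8.617×10⁻⁵ × 1190 K = 0.10254 eV.
Eᵢ/kT = 0, 2.8379.
Z = Σ e^(−Eᵢ/kT) = e^(−0) + e^(−2.8379) = 1.0000 + 0.058548 = 1.0585.
⟨E⟩ = Σ Eᵢ e^(−Eᵢ/kT) / Z = (0·1.0000 + 0.291·0.058548) / 1.0585 = 0.0161 eV.

0.0161 eV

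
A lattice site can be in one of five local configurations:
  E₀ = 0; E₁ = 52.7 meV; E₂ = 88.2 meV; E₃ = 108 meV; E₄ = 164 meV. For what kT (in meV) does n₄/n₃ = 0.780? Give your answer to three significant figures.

225 meV

n₄/n₃ = exp[−(E₄−E₃)/kT] = 0.780.
⇒ (E₄−E₃)/kT = ln(1/0.780) = ln(1.2821) = 0.24850.
kT = 56 meV / 0.24850 = 225 meV.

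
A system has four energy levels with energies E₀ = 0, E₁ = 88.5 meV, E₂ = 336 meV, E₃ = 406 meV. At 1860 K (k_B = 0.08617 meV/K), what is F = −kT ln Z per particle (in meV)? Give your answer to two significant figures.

k_BT = 0.08617 × 1860 K = 160.3 meV.
Eᵢ/kT = 0, 0.5521, 2.096, 2.533.
Z = Σ e^(−Eᵢ/kT) = e^(−0) + e^(−0.5521) + e^(−2.096) + e^(−2.533) = 1.000 + 0.5757 + 0.1229 + 0.07942 = 1.778.
F = −kT ln Z = −160.3 × ln(1.778) = −160.3 × 0.5755 = -92 meV.

-92 meV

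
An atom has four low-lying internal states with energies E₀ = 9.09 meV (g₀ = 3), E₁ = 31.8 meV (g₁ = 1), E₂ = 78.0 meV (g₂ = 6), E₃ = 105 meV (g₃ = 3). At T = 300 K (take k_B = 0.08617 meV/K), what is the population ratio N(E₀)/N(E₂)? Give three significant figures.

k_BT = 0.08617 × 300 K = 25.851 meV.
n₀/n₂ = (g₀/g₂) exp[−(E₀−E₂)/kT] = (3/6) × exp(−(-68.91 meV)/(25.851 meV)) = (3/6) × exp(2.6657) = 7.19.

7.19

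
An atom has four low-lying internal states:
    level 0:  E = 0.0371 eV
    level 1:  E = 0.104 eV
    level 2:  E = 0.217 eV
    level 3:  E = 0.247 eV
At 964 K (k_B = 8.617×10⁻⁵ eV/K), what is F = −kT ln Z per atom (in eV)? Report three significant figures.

k_BT = 8.617×10⁻⁵ × 964 K = 0.083068 eV.
Eᵢ/kT = 0.44662, 1.2520, 2.6123, 2.9735.
Z = Σ e^(−Eᵢ/kT) = e^(−0.44662) + e^(−1.2520) + e^(−2.6123) + e^(−2.9735) = 0.63979 + 0.28593 + 0.073366 + 0.051124 = 1.0502.
F = −kT ln Z = −0.083068 × ln(1.0502) = −0.083068 × 0.048981 = -0.00407 eV.

-0.00407 eV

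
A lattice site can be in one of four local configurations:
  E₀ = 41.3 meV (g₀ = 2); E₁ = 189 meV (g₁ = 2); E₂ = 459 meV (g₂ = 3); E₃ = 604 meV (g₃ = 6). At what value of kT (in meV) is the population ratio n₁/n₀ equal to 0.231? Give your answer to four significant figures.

100.8 meV

n₁/n₀ = (g₁/g₀) exp[−(E₁−E₀)/kT] = 0.231.
⇒ (E₁−E₀)/kT = ln((2/2)/0.231) = ln(4.32900) = 1.46534.
kT = 147.7 meV / 1.46534 = 100.8 meV.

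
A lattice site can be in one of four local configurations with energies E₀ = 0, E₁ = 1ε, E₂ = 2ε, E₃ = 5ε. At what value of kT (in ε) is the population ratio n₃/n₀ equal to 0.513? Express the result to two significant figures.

n₃/n₀ = exp[−(E₃−E₀)/kT] = 0.513.
⇒ (E₃−E₀)/kT = ln(1/0.513) = ln(1.949) = 0.6673.
kT = 5ε / 0.6673 = 7.5 ε.

7.5 ε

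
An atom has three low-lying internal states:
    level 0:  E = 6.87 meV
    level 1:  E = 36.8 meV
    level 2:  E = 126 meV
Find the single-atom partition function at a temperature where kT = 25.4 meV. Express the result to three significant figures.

Z = 1.00

Eᵢ/kT = 0.27047, 1.4488, 4.9606.
Z = Σ e^(−Eᵢ/kT) = e^(−0.27047) + e^(−1.4488) + e^(−4.9606) = 0.76302 + 0.23485 + 0.0070087 = 1.0049.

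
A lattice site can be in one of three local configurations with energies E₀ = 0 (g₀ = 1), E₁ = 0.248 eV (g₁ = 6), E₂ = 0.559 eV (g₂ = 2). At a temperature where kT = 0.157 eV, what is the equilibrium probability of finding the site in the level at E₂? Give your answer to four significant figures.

Eᵢ/kT = 0, 1.57962, 3.56051.
Z = Σ gᵢe^(−Eᵢ/kT) = 1·e^(−0) + 6·e^(−1.57962) + 2·e^(−3.56051) = 1.00000 + 1.23632 + 0.0568486 = 2.29317.
P₂ = g₂ e^(−E₂/kT) / Z = 0.0568486/2.29317 = 0.02479.

0.02479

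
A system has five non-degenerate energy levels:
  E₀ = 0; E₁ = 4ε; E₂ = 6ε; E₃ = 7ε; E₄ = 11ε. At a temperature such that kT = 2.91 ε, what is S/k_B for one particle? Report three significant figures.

Eᵢ/kT = 0, 1.3746, 2.0619, 2.4055, 3.7801.
Z = Σ e^(−Eᵢ/kT) = e^(−0) + e^(−1.3746) + e^(−2.0619) + e^(−2.4055) + e^(−3.7801) = 1.0000 + 0.25294 + 0.12721 + 0.090220 + 0.022820 = 1.4932.
⟨E⟩ = Σ EᵢPᵢ = 1.7798 ε.
S/k_B = ln Z + ⟨E⟩/kT = ln(1.4932) + 1.7798/2.91 = 0.40092 + 0.61162 = 1.01.

1.01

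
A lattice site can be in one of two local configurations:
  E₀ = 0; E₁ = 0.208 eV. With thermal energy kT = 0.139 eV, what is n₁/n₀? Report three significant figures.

0.224

n₁/n₀ = exp[−(E₁−E₀)/kT] = exp(−(0.208 eV)/(0.139 eV)) = exp(-1.4964) = 0.224.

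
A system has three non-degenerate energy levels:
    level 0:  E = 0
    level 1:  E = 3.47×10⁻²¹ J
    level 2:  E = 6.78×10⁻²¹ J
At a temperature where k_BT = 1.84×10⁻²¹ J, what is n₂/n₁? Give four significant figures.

0.1655

n₂/n₁ = exp[−(E₂−E₁)/kT] = exp(−(3.31 ×10⁻²¹ J)/(1.84 ×10⁻²¹ J)) = exp(-1.79891) = 0.1655.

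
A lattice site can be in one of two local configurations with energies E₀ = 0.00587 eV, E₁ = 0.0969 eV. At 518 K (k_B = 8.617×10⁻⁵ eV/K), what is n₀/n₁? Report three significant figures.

k_BT = 8.617×10⁻⁵ × 518 K = 0.044636 eV.
n₀/n₁ = exp[−(E₀−E₁)/kT] = exp(−(-0.09103 eV)/(0.044636 eV)) = exp(2.0394) = 7.69.

7.69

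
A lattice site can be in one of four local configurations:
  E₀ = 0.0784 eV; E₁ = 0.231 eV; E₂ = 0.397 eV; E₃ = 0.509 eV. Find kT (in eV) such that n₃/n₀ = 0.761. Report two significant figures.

n₃/n₀ = exp[−(E₃−E₀)/kT] = 0.761.
⇒ (E₃−E₀)/kT = ln(1/0.761) = ln(1.314) = 0.2731.
kT = 0.4306 eV / 0.2731 = 1.6 eV.

1.6 eV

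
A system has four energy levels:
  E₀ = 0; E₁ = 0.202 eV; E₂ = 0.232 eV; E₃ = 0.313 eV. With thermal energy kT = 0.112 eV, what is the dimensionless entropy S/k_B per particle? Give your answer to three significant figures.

0.841

Eᵢ/kT = 0, 1.8036, 2.0714, 2.7946.
Z = Σ e^(−Eᵢ/kT) = e^(−0) + e^(−1.8036) + e^(−2.0714) + e^(−2.7946) = 1.0000 + 0.16470 + 0.12601 + 0.061139 = 1.3518.
⟨E⟩ = Σ EᵢPᵢ = 0.060394 eV.
S/k_B = ln Z + ⟨E⟩/kT = ln(1.3518) + 0.060394/0.112 = 0.30144 + 0.53923 = 0.841.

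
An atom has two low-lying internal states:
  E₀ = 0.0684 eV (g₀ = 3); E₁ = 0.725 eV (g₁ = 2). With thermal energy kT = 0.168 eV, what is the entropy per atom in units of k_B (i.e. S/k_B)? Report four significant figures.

Eᵢ/kT = 0.407143, 4.31548.
Z = Σ gᵢe^(−Eᵢ/kT) = 3·e^(−0.407143) + 2·e^(−4.31548) = 1.99665 + 0.0267203 = 2.02337.
⟨E⟩ = Σ EᵢPᵢ = 0.0770710 eV.
S/k_B = ln Z + ⟨E⟩/kT = ln(2.02337) + 0.0770710/0.168 = 0.704764 + 0.458756 = 1.164.

1.164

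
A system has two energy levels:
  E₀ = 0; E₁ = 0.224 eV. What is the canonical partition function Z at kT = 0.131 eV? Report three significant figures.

Z = 1.18

Eᵢ/kT = 0, 1.7099.
Z = Σ e^(−Eᵢ/kT) = e^(−0) + e^(−1.7099) = 1.0000 + 0.18088 = 1.1809.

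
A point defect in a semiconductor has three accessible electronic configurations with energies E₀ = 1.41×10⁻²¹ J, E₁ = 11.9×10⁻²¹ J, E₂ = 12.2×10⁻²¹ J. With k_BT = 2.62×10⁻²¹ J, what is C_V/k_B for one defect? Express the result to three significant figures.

0.531

Eᵢ/kT = 0.53817, 4.5420, 4.6565.
Z = Σ e^(−Eᵢ/kT) = e^(−0.53817) + e^(−4.5420) + e^(−4.6565) = 0.58382 + 0.010652 + 0.0094997 = 0.60397.
⟨E⟩ = 1.7647, ⟨E²⟩ = 6.7604.
C_V/k_B = (⟨E²⟩ − ⟨E⟩²)/(kT)² = (6.7604 − 3.1142)/6.8644 = 0.531.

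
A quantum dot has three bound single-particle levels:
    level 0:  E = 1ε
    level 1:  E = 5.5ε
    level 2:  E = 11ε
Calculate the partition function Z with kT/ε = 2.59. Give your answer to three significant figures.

Z = 0.814

Eᵢ/kT = 0.38610, 2.1236, 4.2471.
Z = Σ e^(−Eᵢ/kT) = e^(−0.38610) + e^(−2.1236) + e^(−4.2471) = 0.67970 + 0.11960 + 0.014306 = 0.81361.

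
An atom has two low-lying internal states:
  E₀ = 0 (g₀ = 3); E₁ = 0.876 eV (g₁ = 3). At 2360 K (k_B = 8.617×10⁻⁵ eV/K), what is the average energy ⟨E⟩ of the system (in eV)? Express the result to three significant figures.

k_BT = 8.617×10⁻⁵ × 2360 K = 0.20336 eV.
Eᵢ/kT = 0, 4.3076.
Z = Σ gᵢe^(−Eᵢ/kT) = 3·e^(−0) + 3·e^(−4.3076) = 3.0000 + 0.040397 = 3.0404.
⟨E⟩ = Σ Eᵢ gᵢe^(−Eᵢ/kT) / Z = (0·3.0000 + 0.876·0.040397) / 3.0404 = 0.0116 eV.

0.0116 eV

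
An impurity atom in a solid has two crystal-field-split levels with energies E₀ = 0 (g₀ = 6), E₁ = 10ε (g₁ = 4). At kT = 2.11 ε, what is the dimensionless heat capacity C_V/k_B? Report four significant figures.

0.1294

Eᵢ/kT = 0, 4.73934.
Z = Σ gᵢe^(−Eᵢ/kT) = 6·e^(−0) + 4·e^(−4.73934) = 6.00000 + 0.0349777 = 6.03498.
⟨E⟩ = 0.0579583 ε, ⟨E²⟩ = 0.579583 ε².
C_V/k_B = (⟨E²⟩ − ⟨E⟩²)/(kT)² = (0.579583 − 0.00335916)/4.45210 = 0.1294.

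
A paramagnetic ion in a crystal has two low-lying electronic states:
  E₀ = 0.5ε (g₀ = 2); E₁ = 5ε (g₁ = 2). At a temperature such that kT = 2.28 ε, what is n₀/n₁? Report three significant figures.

7.20

n₀/n₁ = (g₀/g₁) exp[−(E₀−E₁)/kT] = (2/2) × exp(−(-4.5ε)/(2.28ε)) = (2/2) × exp(1.9737) = 7.20.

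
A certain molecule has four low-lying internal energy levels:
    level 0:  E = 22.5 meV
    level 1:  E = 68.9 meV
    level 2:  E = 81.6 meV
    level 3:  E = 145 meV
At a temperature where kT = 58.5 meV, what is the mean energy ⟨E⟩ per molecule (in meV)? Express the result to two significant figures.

52 meV

Eᵢ/kT = 0.3846, 1.178, 1.395, 2.479.
Z = Σ e^(−Eᵢ/kT) = e^(−0.3846) + e^(−1.178) + e^(−1.395) + e^(−2.479) = 0.6807 + 0.3079 + 0.2478 + 0.08383 = 1.320.
⟨E⟩ = Σ Eᵢ e^(−Eᵢ/kT) / Z = (22.5·0.6807 + 68.9·0.3079 + 81.6·0.2478 + 145·0.08383) / 1.320 = 52 meV.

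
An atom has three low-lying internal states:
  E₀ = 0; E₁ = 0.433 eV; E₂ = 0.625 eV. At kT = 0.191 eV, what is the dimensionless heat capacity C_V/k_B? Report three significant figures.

Eᵢ/kT = 0, 2.2670, 3.2723.
Z = Σ e^(−Eᵢ/kT) = e^(−0) + e^(−2.2670) + e^(−3.2723) = 1.0000 + 0.10362 + 0.037919 = 1.1415.
⟨E⟩ = 0.060067 eV, ⟨E²⟩ = 0.029995 eV².
C_V/k_B = (⟨E²⟩ − ⟨E⟩²)/(kT)² = (0.029995 − 0.0036080)/0.036481 = 0.723.

0.723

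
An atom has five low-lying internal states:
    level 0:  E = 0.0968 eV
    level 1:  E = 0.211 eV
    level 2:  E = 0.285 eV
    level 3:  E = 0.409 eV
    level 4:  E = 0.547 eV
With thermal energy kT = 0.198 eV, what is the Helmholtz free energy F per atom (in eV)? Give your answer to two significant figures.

Eᵢ/kT = 0.4889, 1.066, 1.439, 2.066, 2.763.
Z = Σ e^(−Eᵢ/kT) = e^(−0.4889) + e^(−1.066) + e^(−1.439) + e^(−2.066) + e^(−2.763) = 0.6133 + 0.3444 + 0.2372 + 0.1267 + 0.06310 = 1.385.
F = −kT ln Z = −0.198 × ln(1.385) = −0.198 × 0.3257 = -0.064 eV.

-0.064 eV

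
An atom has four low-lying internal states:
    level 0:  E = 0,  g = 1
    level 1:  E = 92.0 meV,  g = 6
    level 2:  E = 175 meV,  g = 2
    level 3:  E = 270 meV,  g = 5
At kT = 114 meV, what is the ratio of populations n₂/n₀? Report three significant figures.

0.431

n₂/n₀ = (g₂/g₀) exp[−(E₂−E₀)/kT] = (2/1) × exp(−(175 meV)/(114 meV)) = (2/1) × exp(-1.5351) = 0.431.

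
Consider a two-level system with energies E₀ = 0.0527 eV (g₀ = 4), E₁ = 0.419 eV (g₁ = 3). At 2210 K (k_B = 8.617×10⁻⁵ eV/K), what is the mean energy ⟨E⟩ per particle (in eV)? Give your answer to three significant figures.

0.0889 eV

k_BT = 8.617×10⁻⁵ × 2210 K = 0.19044 eV.
Eᵢ/kT = 0.27673, 2.2002.
Z = Σ gᵢe^(−Eᵢ/kT) = 4·e^(−0.27673) + 3·e^(−2.2002) = 3.0330 + 0.33234 = 3.3653.
⟨E⟩ = Σ Eᵢ gᵢe^(−Eᵢ/kT) / Z = (0.0527·3.0330 + 0.419·0.33234) / 3.3653 = 0.0889 eV.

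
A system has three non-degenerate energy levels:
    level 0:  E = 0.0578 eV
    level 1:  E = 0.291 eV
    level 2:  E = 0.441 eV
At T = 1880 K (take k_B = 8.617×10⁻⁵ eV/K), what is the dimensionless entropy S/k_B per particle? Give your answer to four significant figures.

0.7092

k_BT = 8.617×10⁻⁵ × 1880 K = 0.162000 eV.
Eᵢ/kT = 0.356790, 1.79630, 2.72222.
Z = Σ e^(−Eᵢ/kT) = e^(−0.356790) + e^(−1.79630) + e^(−2.72222) = 0.699919 + 0.165912 + 0.0657287 = 0.931560.
⟨E⟩ = Σ EᵢPᵢ = 0.126371 eV.
S/k_B = ln Z + ⟨E⟩/kT = ln(0.931560) + 0.126371/0.162000 = -0.0708947 + 0.780068 = 0.7092.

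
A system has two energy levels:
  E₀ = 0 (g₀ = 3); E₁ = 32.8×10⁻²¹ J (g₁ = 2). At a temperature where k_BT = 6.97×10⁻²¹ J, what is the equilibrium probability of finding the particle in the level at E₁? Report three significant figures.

Eᵢ/kT = 0, 4.7059.
Z = Σ gᵢe^(−Eᵢ/kT) = 3·e^(−0) + 2·e^(−4.7059) = 3.0000 + 0.018084 = 3.0181.
P₁ = g₁ e^(−E₁/kT) / Z = 0.018084/3.0181 = 0.00599.

0.00599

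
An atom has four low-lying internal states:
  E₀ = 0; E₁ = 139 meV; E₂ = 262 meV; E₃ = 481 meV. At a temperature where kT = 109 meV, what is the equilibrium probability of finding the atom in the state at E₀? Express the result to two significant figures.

Eᵢ/kT = 0, 1.275, 2.404, 4.413.
Z = Σ e^(−Eᵢ/kT) = e^(−0) + e^(−1.275) + e^(−2.404) + e^(−4.413) = 1.000 + 0.2794 + 0.09036 + 0.01212 = 1.382.
P₀ = e^(−E₀/kT) / Z = 1.000/1.382 = 0.72.

0.72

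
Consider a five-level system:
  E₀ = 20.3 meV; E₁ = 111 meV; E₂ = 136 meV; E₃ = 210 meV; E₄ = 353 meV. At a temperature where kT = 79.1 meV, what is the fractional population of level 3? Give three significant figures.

Eᵢ/kT = 0.25664, 1.4033, 1.7193, 2.6549, 4.4627.
Z = Σ e^(−Eᵢ/kT) = e^(−0.25664) + e^(−1.4033) + e^(−1.7193) + e^(−2.6549) + e^(−4.4627) = 0.77365 + 0.24578 + 0.17919 + 0.070306 + 0.011531 = 1.2805.
P₃ = e^(−E₃/kT) / Z = 0.070306/1.2805 = 0.0549.

0.0549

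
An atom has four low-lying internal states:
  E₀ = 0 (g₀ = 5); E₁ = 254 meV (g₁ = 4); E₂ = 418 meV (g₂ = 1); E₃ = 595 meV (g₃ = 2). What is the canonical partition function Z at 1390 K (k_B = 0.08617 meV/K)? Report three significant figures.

Z = 5.52

k_BT = 0.08617 × 1390 K = 119.78 meV.
Eᵢ/kT = 0, 2.1206, 3.4897, 4.9674.
Z = Σ gᵢe^(−Eᵢ/kT) = 5·e^(−0) + 4·e^(−2.1206) + 1·e^(−3.4897) + 2·e^(−4.9674) = 5.0000 + 0.47984 + 0.030510 + 0.013922 = 5.5243.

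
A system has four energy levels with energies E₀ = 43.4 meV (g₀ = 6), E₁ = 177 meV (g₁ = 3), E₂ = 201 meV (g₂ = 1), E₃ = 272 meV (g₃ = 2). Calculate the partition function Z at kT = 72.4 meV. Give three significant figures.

Z = 3.66

Eᵢ/kT = 0.59945, 2.4448, 2.7762, 3.7569.
Z = Σ gᵢe^(−Eᵢ/kT) = 6·e^(−0.59945) + 3·e^(−2.4448) + 1·e^(−2.7762) + 2·e^(−3.7569) = 3.2947 + 0.26023 + 0.062275 + 0.046712 = 3.6639.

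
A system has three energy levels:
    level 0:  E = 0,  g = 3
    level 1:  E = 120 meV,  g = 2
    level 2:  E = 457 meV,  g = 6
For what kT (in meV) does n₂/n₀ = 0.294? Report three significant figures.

n₂/n₀ = (g₂/g₀) exp[−(E₂−E₀)/kT] = 0.294.
⇒ (E₂−E₀)/kT = ln((6/3)/0.294) = ln(6.8027) = 1.9173.
kT = 457 meV / 1.9173 = 238 meV.

238 meV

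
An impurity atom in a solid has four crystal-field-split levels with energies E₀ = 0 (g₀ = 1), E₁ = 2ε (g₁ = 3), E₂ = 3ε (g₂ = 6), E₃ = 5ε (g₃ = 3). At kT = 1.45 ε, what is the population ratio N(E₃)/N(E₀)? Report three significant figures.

n₃/n₀ = (g₃/g₀) exp[−(E₃−E₀)/kT] = (3/1) × exp(−(5ε)/(1.45ε)) = (3/1) × exp(-3.4483) = 0.0954.

0.0954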